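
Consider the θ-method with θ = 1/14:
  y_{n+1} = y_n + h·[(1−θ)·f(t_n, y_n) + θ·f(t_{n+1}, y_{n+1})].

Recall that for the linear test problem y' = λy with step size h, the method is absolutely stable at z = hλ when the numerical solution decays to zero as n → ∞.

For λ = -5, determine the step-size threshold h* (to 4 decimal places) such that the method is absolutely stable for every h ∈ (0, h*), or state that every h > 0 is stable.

(-2.3333,0); λ=-5 ⇒ h* = (7/3)/5 = 0.4667.

Test eqn y'=λy, z=hλ:
  y_{n+1} = y_n + z·[13/14·y_n + 1/14·y_{n+1}] ⇒ (1 − 1/14z)y_{n+1} = (1 + 13/14z)y_n
  Hence R(z) = (1 + 13/14z)/(1 − 1/14z).

Need |R(x)|<1, x<0.
x=-0.81: |R|=0.2343
R=−1: 1+13/14x = −1+1/14x ⇒ -6/7x=2 ⇒ x=2/(-6/7)=-2.3333
Confirm numerically:
  x=-2.256: |R|=0.94291 <1
  x=-1.756: |R|=0.56029 <1
  x=-1.209: |R|=0.11289 <1
  x=-2.744: |R|=1.29431 >1
  x=-2.492: |R|=1.11545 >1
So |R|<1 on (-2.3333, 0).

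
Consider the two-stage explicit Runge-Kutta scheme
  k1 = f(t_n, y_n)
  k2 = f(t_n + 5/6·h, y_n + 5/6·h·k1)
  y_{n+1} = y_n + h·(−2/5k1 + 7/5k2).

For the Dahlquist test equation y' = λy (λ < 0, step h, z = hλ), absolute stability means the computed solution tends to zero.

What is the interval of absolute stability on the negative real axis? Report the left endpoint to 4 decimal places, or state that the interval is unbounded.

(-0.8571, 0).

Set f=λy, z=hλ:
  k1=λy_n ⇒ h·k1=z·y_n;  k2=λ(1+5/6z)y_n ⇒ h·k2=z(1+5/6z)y_n
  y_{n+1}/y_n = 1 − 2/5z + 7/5z(1+5/6z) = 1 + z + 7/6z²
  ⇒ R(z) = 1 + z + 7/6z².

Boundary: |R(x)|=1, x<0.
x=-1.02: |R|=1.1938
R=1: x+7/6x²=0 ⇒ x=−6/7=-0.8571; min R=1−1/(4·7/6)=0.7857>−1
Confirm numerically:
  x=-0.624: |R|=0.83027 <1
  x=-0.585: |R|=0.81426 <1
  x=-0.470: |R|=0.78772 <1
  x=-1.391: |R|=1.86636 >1
  x=-1.142: |R|=1.37952 >1
Stable set (-0.8571, 0).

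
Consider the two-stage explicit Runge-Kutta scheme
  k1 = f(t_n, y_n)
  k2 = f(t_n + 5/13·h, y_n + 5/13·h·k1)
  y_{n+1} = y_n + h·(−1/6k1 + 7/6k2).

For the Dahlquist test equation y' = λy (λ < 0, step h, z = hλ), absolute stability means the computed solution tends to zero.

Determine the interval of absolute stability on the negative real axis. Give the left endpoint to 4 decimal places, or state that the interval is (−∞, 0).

Test eqn y'=λy, z=hλ:
  k1=λy_n ⇒ h·k1=z·y_n;  k2=λ(1+5/13z)y_n ⇒ h·k2=z(1+5/13z)y_n
  y_{n+1}/y_n = 1 − 1/6z + 7/6z(1+5/13z) = 1 + z + 35/78z²
  Hence R(z) = 1 + z + 35/78z².

Find x<0 with |R(x)|<1.
x=-0.64: |R|=0.5438
R=1: x+35/78x²=0 ⇒ x=−78/35=-2.2286; min R=1−1/(4·35/78)=0.4429>−1
Confirm numerically:
  x=-2.087: |R|=0.86742 <1
  x=-1.922: |R|=0.73560 <1
  x=-1.828: |R|=0.67143 <1
  x=-1.443: |R|=0.49134 <1
  x=-2.535: |R|=1.34856 >1
  x=-2.366: |R|=1.14590 >1
Stable set (-2.2286, 0).

(-2.2286, 0).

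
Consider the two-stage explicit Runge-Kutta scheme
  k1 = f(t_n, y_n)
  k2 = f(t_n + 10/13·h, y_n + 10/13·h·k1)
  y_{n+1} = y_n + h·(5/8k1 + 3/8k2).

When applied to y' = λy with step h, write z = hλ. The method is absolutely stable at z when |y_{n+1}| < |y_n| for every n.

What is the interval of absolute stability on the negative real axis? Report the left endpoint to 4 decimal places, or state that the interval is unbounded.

Set f=λy, z=hλ:
  k1=λy_n ⇒ h·k1=z·y_n;  k2=λ(1+10/13z)y_n ⇒ h·k2=z(1+10/13z)y_n
  y_{n+1}/y_n = 1 + 5/8z + 3/8z(1+10/13z) = 1 + z + 15/52z²
  Hence R(z) = 1 + z + 15/52z².

Find x<0 with |R(x)|<1.
x=-0.35: |R|=0.6853
R=1: x+15/52x²=0 ⇒ x=−52/15=-3.4667; min R=1−1/(4·15/52)=0.1333>−1
Confirm numerically:
  x=-3.302: |R|=0.84315 <1
  x=-2.666: |R|=0.38426 <1
  x=-2.424: |R|=0.27094 <1
  x=-3.902: |R|=1.49000 >1
  x=-3.647: |R|=1.18971 >1
Interval (-3.4667, 0).

z∈(-3.4667,0).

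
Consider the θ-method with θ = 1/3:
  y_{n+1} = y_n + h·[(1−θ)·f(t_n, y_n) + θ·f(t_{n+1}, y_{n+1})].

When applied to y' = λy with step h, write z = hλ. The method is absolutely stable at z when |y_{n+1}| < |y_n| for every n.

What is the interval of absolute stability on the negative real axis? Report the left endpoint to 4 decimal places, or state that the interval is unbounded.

z∈(-6.0000,0).

Test eqn y'=λy, z=hλ:
  y_{n+1} = y_n + z·[2/3·y_n + 1/3·y_{n+1}] ⇒ (1 − 1/3z)y_{n+1} = (1 + 2/3z)y_n
  Hence R(z) = (1 + 2/3z)/(1 − 1/3z).

Solve |R(x)|<1 on ℝ⁻.
x=-1.61: |R|=0.0477
R=−1: 1+2/3x = −1+1/3x ⇒ -1/3x=2 ⇒ x=2/(-1/3)=-6.0000
Confirm numerically:
  x=-5.781: |R|=0.97506 <1
  x=-4.993: |R|=0.87401 <1
  x=-2.514: |R|=0.36779 <1
  x=-6.565: |R|=1.05907 >1
  x=-6.197: |R|=1.02142 >1
Stable set (-6.0000, 0).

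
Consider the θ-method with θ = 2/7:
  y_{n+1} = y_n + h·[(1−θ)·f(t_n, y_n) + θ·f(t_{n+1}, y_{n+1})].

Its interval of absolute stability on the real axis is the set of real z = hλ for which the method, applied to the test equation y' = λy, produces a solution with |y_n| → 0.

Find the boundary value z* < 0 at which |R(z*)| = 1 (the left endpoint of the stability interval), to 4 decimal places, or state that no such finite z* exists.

With y'=λy (z=hλ):
  y_{n+1} = y_n + z·[5/7·y_n + 2/7·y_{n+1}] ⇒ (1 − 2/7z)y_{n+1} = (1 + 5/7z)y_n
  so R(z) = (1 + 5/7z)/(1 − 2/7z).

Boundary: |R(x)|=1, x<0.
x=-1.52: |R|=0.0598
R=−1: 1+5/7x = −1+2/7x ⇒ -3/7x=2 ⇒ x=2/(-3/7)=-4.6667
Confirm numerically:
  x=-4.379: |R|=0.94523 <1
  x=-3.154: |R|=0.65900 <1
  x=-3.113: |R|=0.64759 <1
  x=-5.170: |R|=1.08708 >1
  x=-4.949: |R|=1.05012 >1
  x=-4.728: |R|=1.01118 >1
Interval (-4.6667, 0).

left endpoint -4.6667.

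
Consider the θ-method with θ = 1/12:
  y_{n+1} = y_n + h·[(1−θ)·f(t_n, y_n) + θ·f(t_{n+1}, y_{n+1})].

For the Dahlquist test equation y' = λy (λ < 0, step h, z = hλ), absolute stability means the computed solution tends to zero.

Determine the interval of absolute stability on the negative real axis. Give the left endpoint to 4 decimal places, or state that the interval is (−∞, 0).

On y'=λy, z=hλ:
  y_{n+1} = y_n + z·[11/12·y_n + 1/12·y_{n+1}] ⇒ (1 − 1/12z)y_{n+1} = (1 + 11/12z)y_n
  so R(z) = (1 + 11/12z)/(1 − 1/12z).

Need |R(x)|<1, x<0.
x=-0.41: |R|=0.6035
R=−1: 1+11/12x = −1+1/12x ⇒ -5/6x=2 ⇒ x=2/(-5/6)=-2.4000
Confirm numerically:
  x=-2.360: |R|=0.97214 <1
  x=-2.330: |R|=0.95115 <1
  x=-1.478: |R|=0.31592 <1
  x=-2.940: |R|=1.36145 >1
  x=-2.830: |R|=1.28995 >1
  x=-2.634: |R|=1.15990 >1
So |R|<1 on (-2.4000, 0).

(-2.4000, 0).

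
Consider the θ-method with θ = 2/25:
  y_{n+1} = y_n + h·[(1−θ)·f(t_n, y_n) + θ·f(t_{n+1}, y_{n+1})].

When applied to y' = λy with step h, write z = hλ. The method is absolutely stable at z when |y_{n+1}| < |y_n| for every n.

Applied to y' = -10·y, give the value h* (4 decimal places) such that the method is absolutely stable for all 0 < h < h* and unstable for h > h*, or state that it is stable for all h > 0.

(-2.3810,0); λ=-10 ⇒ h* = (50/21)/10 = 0.2381.

Test eqn y'=λy, z=hλ:
  y_{n+1} = y_n + z·[23/25·y_n + 2/25·y_{n+1}] ⇒ (1 − 2/25z)y_{n+1} = (1 + 23/25z)y_n
  Hence R(z) = (1 + 23/25z)/(1 − 2/25z).

Find x<0 with |R(x)|<1.
x=-0.72: |R|=0.3192
R=−1: 1+23/25x = −1+2/25x ⇒ -21/25x=2 ⇒ x=2/(-21/25)=-2.3810
Confirm numerically:
  x=-2.036: |R|=0.75083 <1
  x=-1.957: |R|=0.69209 <1
  x=-1.356: |R|=0.22330 <1
  x=-1.027: |R|=0.05097 <1
  x=-2.650: |R|=1.18647 >1
  x=-2.410: |R|=1.02046 >1
Interval (-2.3810, 0).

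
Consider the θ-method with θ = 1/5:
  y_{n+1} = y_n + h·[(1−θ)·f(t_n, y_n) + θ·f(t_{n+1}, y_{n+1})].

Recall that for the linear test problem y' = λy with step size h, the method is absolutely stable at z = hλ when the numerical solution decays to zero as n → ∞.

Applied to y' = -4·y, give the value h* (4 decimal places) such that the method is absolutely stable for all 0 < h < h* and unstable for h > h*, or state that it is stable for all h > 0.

With y'=λy (z=hλ):
  y_{n+1} = y_n + z·[4/5·y_n + 1/5·y_{n+1}] ⇒ (1 − 1/5z)y_{n+1} = (1 + 4/5z)y_n
  Hence R(z) = (1 + 4/5z)/(1 − 1/5z).

Find x<0 with |R(x)|<1.
x=-1.29: |R|=0.0254
R=−1: 1+4/5x = −1+1/5x ⇒ -3/5x=2 ⇒ x=2/(-3/5)=-3.3333
Confirm numerically:
  x=-3.029: |R|=0.88629 <1
  x=-2.804: |R|=0.79651 <1
  x=-1.802: |R|=0.32461 <1
  x=-1.628: |R|=0.22812 <1
  x=-3.758: |R|=1.14547 >1
  x=-3.370: |R|=1.01314 >1
So |R|<1 on (-3.3333, 0).

(-3.3333,0); λ=-4 ⇒ h* = (10/3)/4 = 0.8333.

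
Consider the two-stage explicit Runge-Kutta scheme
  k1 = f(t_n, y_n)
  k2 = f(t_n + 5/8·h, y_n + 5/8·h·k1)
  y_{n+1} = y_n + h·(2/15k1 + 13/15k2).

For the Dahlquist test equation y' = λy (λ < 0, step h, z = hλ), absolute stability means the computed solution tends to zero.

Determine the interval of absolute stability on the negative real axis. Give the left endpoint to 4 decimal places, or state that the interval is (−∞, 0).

Test eqn y'=λy, z=hλ:
  k1=λy_n ⇒ h·k1=z·y_n;  k2=λ(1+5/8z)y_n ⇒ h·k2=z(1+5/8z)y_n
  y_{n+1}/y_n = 1 + 2/15z + 13/15z(1+5/8z) = 1 + z + 13/24z²
  R(z) = 1 + z + 13/24z².

Solve |R(x)|<1 on ℝ⁻.
x=-0.85: |R|=0.5414
R=1: x+13/24x²=0 ⇒ x=−24/13=-1.8462; min R=1−1/(4·13/24)=0.5385>−1
Confirm numerically:
  x=-1.600: |R|=0.78667 <1
  x=-1.394: |R|=0.65859 <1
  x=-1.081: |R|=0.55197 <1
  x=-2.358: |R|=1.65376 >1
  x=-1.962: |R|=1.12312 >1
So |R|<1 on (-1.8462, 0).

z∈(-1.8462,0).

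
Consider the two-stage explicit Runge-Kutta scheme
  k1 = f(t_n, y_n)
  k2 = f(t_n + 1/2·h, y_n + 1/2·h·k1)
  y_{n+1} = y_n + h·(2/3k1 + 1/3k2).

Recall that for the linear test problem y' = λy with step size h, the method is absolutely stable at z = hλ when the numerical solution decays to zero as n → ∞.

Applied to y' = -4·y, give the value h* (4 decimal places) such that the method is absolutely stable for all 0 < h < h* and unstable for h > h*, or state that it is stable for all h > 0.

With y'=λy (z=hλ):
  k1=λy_n ⇒ h·k1=z·y_n;  k2=λ(1+1/2z)y_n ⇒ h·k2=z(1+1/2z)y_n
  y_{n+1}/y_n = 1 + 2/3z + 1/3z(1+1/2z) = 1 + z + 1/6z²
  so R(z) = 1 + z + 1/6z².

Boundary: |R(x)|=1, x<0.
x=-0.37: |R|=0.6528
R=1: x+1/6x²=0 ⇒ x=−6=-6.0000; min R=1−1/(4·1/6)=-0.5000>−1
Confirm numerically:
  x=-5.264: |R|=0.35428 <1
  x=-3.805: |R|=0.39200 <1
  x=-3.543: |R|=0.45086 <1
  x=-3.208: |R|=0.49279 <1
  x=-6.368: |R|=1.39057 >1
  x=-6.294: |R|=1.30841 >1
Stable set (-6.0000, 0).

(-6.0000,0); λ=-4 ⇒ h* = (6)/4 = 1.5000.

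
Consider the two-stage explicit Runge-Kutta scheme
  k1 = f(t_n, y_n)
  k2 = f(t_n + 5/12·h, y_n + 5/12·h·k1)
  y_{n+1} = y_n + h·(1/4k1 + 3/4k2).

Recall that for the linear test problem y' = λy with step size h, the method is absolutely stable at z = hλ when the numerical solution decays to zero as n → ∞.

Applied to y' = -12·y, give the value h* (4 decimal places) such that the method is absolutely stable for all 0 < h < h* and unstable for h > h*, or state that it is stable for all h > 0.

(-3.2000,0); λ=-12 ⇒ h* = (16/5)/12 = 0.2667.

On y'=λy, z=hλ:
  k1=λy_n ⇒ h·k1=z·y_n;  k2=λ(1+5/12z)y_n ⇒ h·k2=z(1+5/12z)y_n
  y_{n+1}/y_n = 1 + 1/4z + 3/4z(1+5/12z) = 1 + z + 5/16z²
  so R(z) = 1 + z + 5/16z².

Need |R(x)|<1, x<0.
x=-1.09: |R|=0.2813
R=1: x+5/16x²=0 ⇒ x=−16/5=-3.2000; min R=1−1/(4·5/16)=0.2000>−1
Confirm numerically:
  x=-2.944: |R|=0.76448 <1
  x=-2.330: |R|=0.36653 <1
  x=-1.954: |R|=0.23916 <1
  x=-3.499: |R|=1.32694 >1
  x=-3.414: |R|=1.22831 >1
Stable set (-3.2000, 0).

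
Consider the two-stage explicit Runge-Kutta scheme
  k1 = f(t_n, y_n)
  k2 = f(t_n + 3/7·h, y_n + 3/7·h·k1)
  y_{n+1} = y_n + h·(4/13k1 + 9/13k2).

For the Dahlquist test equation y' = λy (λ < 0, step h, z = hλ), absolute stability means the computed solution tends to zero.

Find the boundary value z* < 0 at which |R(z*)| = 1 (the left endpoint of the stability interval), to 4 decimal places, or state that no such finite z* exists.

z* = -3.3704.

Test eqn y'=λy, z=hλ:
  k1=λy_n ⇒ h·k1=z·y_n;  k2=λ(1+3/7z)y_n ⇒ h·k2=z(1+3/7z)y_n
  y_{n+1}/y_n = 1 + 4/13z + 9/13z(1+3/7z) = 1 + z + 27/91z²
  ⇒ R(z) = 1 + z + 27/91z².

Boundary: |R(x)|=1, x<0.
x=-1.32: |R|=0.1970
R=1: x+27/91x²=0 ⇒ x=−91/27=-3.3704; min R=1−1/(4·27/91)=0.1574>−1
Confirm numerically:
  x=-3.084: |R|=0.73796 <1
  x=-1.811: |R|=0.16210 <1
  x=-1.583: |R|=0.16051 <1
  x=-3.793: |R|=1.47563 >1
  x=-3.580: |R|=1.22267 >1
Interval (-3.3704, 0).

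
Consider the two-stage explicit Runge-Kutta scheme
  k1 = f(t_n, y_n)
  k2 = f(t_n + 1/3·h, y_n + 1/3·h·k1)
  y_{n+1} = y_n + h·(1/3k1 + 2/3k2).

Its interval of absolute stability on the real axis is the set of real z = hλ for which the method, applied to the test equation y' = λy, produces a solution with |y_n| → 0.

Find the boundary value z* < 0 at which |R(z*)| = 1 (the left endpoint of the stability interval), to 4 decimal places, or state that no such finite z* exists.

Set f=λy, z=hλ:
  k1=λy_n ⇒ h·k1=z·y_n;  k2=λ(1+1/3z)y_n ⇒ h·k2=z(1+1/3z)y_n
  y_{n+1}/y_n = 1 + 1/3z + 2/3z(1+1/3z) = 1 + z + 2/9z²
  so R(z) = 1 + z + 2/9z².

Boundary: |R(x)|=1, x<0.
x=-1.79: |R|=0.0780
R=1: x+2/9x²=0 ⇒ x=−9/2=-4.5000; min R=1−1/(4·2/9)=-0.1250>−1
Confirm numerically:
  x=-4.017: |R|=0.56884 <1
  x=-3.511: |R|=0.22836 <1
  x=-1.972: |R|=0.10783 <1
  x=-5.001: |R|=1.55678 >1
  x=-4.892: |R|=1.42615 >1
  x=-4.821: |R|=1.34390 >1
Interval (-4.5000, 0).

left endpoint -4.5000.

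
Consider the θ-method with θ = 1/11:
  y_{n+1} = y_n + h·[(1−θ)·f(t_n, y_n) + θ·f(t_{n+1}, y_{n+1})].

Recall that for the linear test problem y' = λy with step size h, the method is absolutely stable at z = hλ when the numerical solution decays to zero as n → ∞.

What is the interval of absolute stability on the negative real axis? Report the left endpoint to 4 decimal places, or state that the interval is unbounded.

On y'=λy, z=hλ:
  y_{n+1} = y_n + z·[10/11·y_n + 1/11·y_{n+1}] ⇒ (1 − 1/11z)y_{n+1} = (1 + 10/11z)y_n
  ⇒ R(z) = (1 + 10/11z)/(1 − 1/11z).

Solve |R(x)|<1 on ℝ⁻.
x=-0.87: |R|=0.1938
R=−1: 1+10/11x = −1+1/11x ⇒ -9/11x=2 ⇒ x=2/(-9/11)=-2.4444
Confirm numerically:
  x=-2.183: |R|=0.82151 <1
  x=-2.151: |R|=0.79918 <1
  x=-1.352: |R|=0.20402 <1
  x=-2.780: |R|=1.21916 >1
  x=-2.701: |R|=1.16853 >1
  x=-2.566: |R|=1.08064 >1
Stable set (-2.4444, 0).

(-2.4444, 0).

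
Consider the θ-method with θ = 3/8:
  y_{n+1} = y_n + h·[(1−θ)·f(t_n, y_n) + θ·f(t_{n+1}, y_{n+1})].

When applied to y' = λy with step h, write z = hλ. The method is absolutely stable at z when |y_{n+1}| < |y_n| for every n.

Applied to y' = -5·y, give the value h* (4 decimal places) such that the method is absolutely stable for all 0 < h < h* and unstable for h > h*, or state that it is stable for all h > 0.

Test eqn y'=λy, z=hλ:
  y_{n+1} = y_n + z·[5/8·y_n + 3/8·y_{n+1}] ⇒ (1 − 3/8z)y_{n+1} = (1 + 5/8z)y_n
  so R(z) = (1 + 5/8z)/(1 − 3/8z).

Find x<0 with |R(x)|<1.
x=-1.54: |R|=0.0238
R=−1: 1+5/8x = −1+3/8x ⇒ -1/4x=2 ⇒ x=2/(-1/4)=-8.0000
Confirm numerically:
  x=-5.550: |R|=0.80122 <1
  x=-3.721: |R|=0.55341 <1
  x=-3.326: |R|=0.48003 <1
  x=-8.498: |R|=1.02974 >1
  x=-8.285: |R|=1.01735 >1
  x=-8.225: |R|=1.01377 >1
Stable set (-8.0000, 0).

(-8.0000,0); λ=-5 ⇒ h* = (8)/5 = 1.6000.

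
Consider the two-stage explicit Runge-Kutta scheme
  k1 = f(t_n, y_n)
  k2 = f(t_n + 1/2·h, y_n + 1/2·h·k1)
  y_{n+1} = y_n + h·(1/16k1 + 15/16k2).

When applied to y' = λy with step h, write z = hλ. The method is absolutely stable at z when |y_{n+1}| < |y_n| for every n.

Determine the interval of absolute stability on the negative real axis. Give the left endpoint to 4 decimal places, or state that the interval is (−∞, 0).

z∈(-2.1333,0).

Set f=λy, z=hλ:
  k1=λy_n ⇒ h·k1=z·y_n;  k2=λ(1+1/2z)y_n ⇒ h·k2=z(1+1/2z)y_n
  y_{n+1}/y_n = 1 + 1/16z + 15/16z(1+1/2z) = 1 + z + 15/32z²
  ⇒ R(z) = 1 + z + 15/32z².

Find x<0 with |R(x)|<1.
x=-1.04: |R|=0.4670
R=1: x+15/32x²=0 ⇒ x=−32/15=-2.1333; min R=1−1/(4·15/32)=0.4667>−1
Confirm numerically:
  x=-2.046: |R|=0.91624 <1
  x=-1.387: |R|=0.51477 <1
  x=-1.154: |R|=0.47024 <1
  x=-2.662: |R|=1.65968 >1
  x=-2.546: |R|=1.49249 >1
  x=-2.251: |R|=1.12416 >1
Interval (-2.1333, 0).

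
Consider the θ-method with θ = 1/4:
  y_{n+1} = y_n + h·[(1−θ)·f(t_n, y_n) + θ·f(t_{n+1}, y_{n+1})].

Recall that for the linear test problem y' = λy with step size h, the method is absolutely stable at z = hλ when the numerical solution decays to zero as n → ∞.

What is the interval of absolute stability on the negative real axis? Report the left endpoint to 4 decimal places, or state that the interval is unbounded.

z∈(-4.0000,0).

Set f=λy, z=hλ:
  y_{n+1} = y_n + z·[3/4·y_n + 1/4·y_{n+1}] ⇒ (1 − 1/4z)y_{n+1} = (1 + 3/4z)y_n
  R(z) = (1 + 3/4z)/(1 − 1/4z).

Need |R(x)|<1, x<0.
x=-1.25: |R|=0.0476
R=−1: 1+3/4x = −1+1/4x ⇒ -1/2x=2 ⇒ x=2/(-1/2)=-4.0000
Confirm numerically:
  x=-3.911: |R|=0.97750 <1
  x=-3.909: |R|=0.97699 <1
  x=-2.632: |R|=0.58745 <1
  x=-1.983: |R|=0.32576 <1
  x=-4.261: |R|=1.06319 >1
  x=-4.098: |R|=1.02420 >1
Interval (-4.0000, 0).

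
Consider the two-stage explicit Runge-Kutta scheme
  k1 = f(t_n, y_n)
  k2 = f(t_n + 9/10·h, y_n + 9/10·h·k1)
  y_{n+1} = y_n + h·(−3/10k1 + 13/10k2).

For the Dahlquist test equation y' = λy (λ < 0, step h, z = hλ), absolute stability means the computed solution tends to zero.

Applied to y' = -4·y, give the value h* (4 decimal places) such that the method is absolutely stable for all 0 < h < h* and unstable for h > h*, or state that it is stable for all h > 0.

(-0.8547,0); λ=-4 ⇒ h* = (100/117)/4 = 0.2137.

Test eqn y'=λy, z=hλ:
  k1=λy_n ⇒ h·k1=z·y_n;  k2=λ(1+9/10z)y_n ⇒ h·k2=z(1+9/10z)y_n
  y_{n+1}/y_n = 1 − 3/10z + 13/10z(1+9/10z) = 1 + z + 117/100z²
  R(z) = 1 + z + 117/100z².

Solve |R(x)|<1 on ℝ⁻.
x=-1.12: |R|=1.3476
R=1: x+117/100x²=0 ⇒ x=−100/117=-0.8547; min R=1−1/(4·117/100)=0.7863>−1
Confirm numerically:
  x=-0.699: |R|=0.87266 <1
  x=-0.666: |R|=0.85296 <1
  x=-0.482: |R|=0.78982 <1
  x=-0.399: |R|=0.78727 <1
  x=-1.180: |R|=1.44911 >1
  x=-1.060: |R|=1.25461 >1
So |R|<1 on (-0.8547, 0).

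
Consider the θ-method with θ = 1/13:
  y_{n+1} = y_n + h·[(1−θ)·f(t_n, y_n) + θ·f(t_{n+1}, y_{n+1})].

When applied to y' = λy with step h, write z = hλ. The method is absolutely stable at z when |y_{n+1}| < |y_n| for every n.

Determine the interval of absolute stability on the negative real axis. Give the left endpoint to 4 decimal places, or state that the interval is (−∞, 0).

z∈(-2.3636,0).

Set f=λy, z=hλ:
  y_{n+1} = y_n + z·[12/13·y_n + 1/13·y_{n+1}] ⇒ (1 − 1/13z)y_{n+1} = (1 + 12/13z)y_n
  R(z) = (1 + 12/13z)/(1 − 1/13z).

Boundary: |R(x)|=1, x<0.
x=-1.55: |R|=0.3849
R=−1: 1+12/13x = −1+1/13x ⇒ -11/13x=2 ⇒ x=2/(-11/13)=-2.3636
Confirm numerically:
  x=-2.328: |R|=0.97443 <1
  x=-1.823: |R|=0.59880 <1
  x=-1.391: |R|=0.25655 <1
  x=-1.288: |R|=0.17189 <1
  x=-2.926: |R|=1.38842 >1
  x=-2.850: |R|=1.33754 >1
  x=-2.510: |R|=1.10380 >1
Interval (-2.3636, 0).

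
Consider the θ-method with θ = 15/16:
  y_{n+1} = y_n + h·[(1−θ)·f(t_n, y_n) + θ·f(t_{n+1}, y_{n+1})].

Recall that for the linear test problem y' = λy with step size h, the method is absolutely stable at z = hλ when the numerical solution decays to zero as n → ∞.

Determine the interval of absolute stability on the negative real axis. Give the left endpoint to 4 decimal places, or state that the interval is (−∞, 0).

Set f=λy, z=hλ:
  y_{n+1} = y_n + z·[1/16·y_n + 15/16·y_{n+1}] ⇒ (1 − 15/16z)y_{n+1} = (1 + 1/16z)y_n
  Hence R(z) = (1 + 1/16z)/(1 − 15/16z).

Boundary: |R(x)|=1, x<0.
x=-1.72: |R|=0.3416
x=-2: |R|=0.3043
x=-10: |R|=0.0361
x=-100: |R|=0.0554
θ=15/16≥1/2 ⇒ |1+1/16x|<|1−15/16x| ∀x<0 ⇒ interval (−∞,0).

(−∞, 0) — no finite endpoint.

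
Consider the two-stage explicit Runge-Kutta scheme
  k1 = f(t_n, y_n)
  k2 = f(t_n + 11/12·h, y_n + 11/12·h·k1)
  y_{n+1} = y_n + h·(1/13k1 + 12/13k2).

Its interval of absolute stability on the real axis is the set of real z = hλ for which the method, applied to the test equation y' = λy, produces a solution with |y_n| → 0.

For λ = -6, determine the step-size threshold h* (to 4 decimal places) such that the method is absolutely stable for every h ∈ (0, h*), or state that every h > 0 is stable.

(-1.1818,0); λ=-6 ⇒ h* = (13/11)/6 = 0.1970.

Test eqn y'=λy, z=hλ:
  k1=λy_n ⇒ h·k1=z·y_n;  k2=λ(1+11/12z)y_n ⇒ h·k2=z(1+11/12z)y_n
  y_{n+1}/y_n = 1 + 1/13z + 12/13z(1+11/12z) = 1 + z + 11/13z²
  Hence R(z) = 1 + z + 11/13z².

Find x<0 with |R(x)|<1.
x=-1.63: |R|=1.6181
R=1: x+11/13x²=0 ⇒ x=−13/11=-1.1818; min R=1−1/(4·11/13)=0.7045>−1
Confirm numerically:
  x=-0.953: |R|=0.81548 <1
  x=-0.668: |R|=0.70957 <1
  x=-0.551: |R|=0.70589 <1
  x=-1.693: |R|=1.73229 >1
  x=-1.532: |R|=1.45394 >1
  x=-1.321: |R|=1.15557 >1
Stable set (-1.1818, 0).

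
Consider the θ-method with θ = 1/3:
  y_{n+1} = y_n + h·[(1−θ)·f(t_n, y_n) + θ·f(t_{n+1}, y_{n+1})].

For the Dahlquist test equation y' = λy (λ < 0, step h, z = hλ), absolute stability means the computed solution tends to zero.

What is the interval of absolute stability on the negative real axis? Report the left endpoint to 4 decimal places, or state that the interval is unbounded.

z∈(-6.0000,0).

On y'=λy, z=hλ:
  y_{n+1} = y_n + z·[2/3·y_n + 1/3·y_{n+1}] ⇒ (1 − 1/3z)y_{n+1} = (1 + 2/3z)y_n
  Hence R(z) = (1 + 2/3z)/(1 − 1/3z).

Solve |R(x)|<1 on ℝ⁻.
x=-1.33: |R|=0.0785
R=−1: 1+2/3x = −1+1/3x ⇒ -1/3x=2 ⇒ x=2/(-1/3)=-6.0000
Confirm numerically:
  x=-5.966: |R|=0.99621 <1
  x=-4.228: |R|=0.75484 <1
  x=-3.595: |R|=0.63533 <1
  x=-2.559: |R|=0.38100 <1
  x=-6.599: |R|=1.06240 >1
  x=-6.445: |R|=1.04711 >1
  x=-6.263: |R|=1.02839 >1
Interval (-6.0000, 0).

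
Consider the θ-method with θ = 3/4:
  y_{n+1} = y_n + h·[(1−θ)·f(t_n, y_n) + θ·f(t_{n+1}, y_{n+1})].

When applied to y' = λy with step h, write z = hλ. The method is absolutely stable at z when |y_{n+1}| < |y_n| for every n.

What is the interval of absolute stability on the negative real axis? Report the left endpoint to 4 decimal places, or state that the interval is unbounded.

With y'=λy (z=hλ):
  y_{n+1} = y_n + z·[1/4·y_n + 3/4·y_{n+1}] ⇒ (1 − 3/4z)y_{n+1} = (1 + 1/4z)y_n
  so R(z) = (1 + 1/4z)/(1 − 3/4z).

Boundary: |R(x)|=1, x<0.
x=-1.39: |R|=0.3195
x=-2: |R|=0.2000
x=-10: |R|=0.1765
x=-100: |R|=0.3158
θ=3/4≥1/2 ⇒ |1+1/4x|<|1−3/4x| ∀x<0 ⇒ stable on all of ℝ⁻.

(−∞, 0) — no finite endpoint.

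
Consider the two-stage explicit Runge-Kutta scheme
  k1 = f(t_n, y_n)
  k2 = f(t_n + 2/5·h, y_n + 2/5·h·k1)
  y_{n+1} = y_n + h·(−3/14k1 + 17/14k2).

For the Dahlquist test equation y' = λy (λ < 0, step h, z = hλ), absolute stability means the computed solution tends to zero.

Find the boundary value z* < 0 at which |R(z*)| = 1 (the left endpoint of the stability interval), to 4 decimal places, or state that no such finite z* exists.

z* = -2.0588.

On y'=λy, z=hλ:
  k1=λy_n ⇒ h·k1=z·y_n;  k2=λ(1+2/5z)y_n ⇒ h·k2=z(1+2/5z)y_n
  y_{n+1}/y_n = 1 − 3/14z + 17/14z(1+2/5z) = 1 + z + 17/35z²
  so R(z) = 1 + z + 17/35z².

Boundary: |R(x)|=1, x<0.
x=-0.66: |R|=0.5516
R=1: x+17/35x²=0 ⇒ x=−35/17=-2.0588; min R=1−1/(4·17/35)=0.4853>−1
Confirm numerically:
  x=-1.654: |R|=0.67478 <1
  x=-1.504: |R|=0.59469 <1
  x=-1.433: |R|=0.56441 <1
  x=-2.333: |R|=1.31069 >1
  x=-2.298: |R|=1.26696 >1
Stable set (-2.0588, 0).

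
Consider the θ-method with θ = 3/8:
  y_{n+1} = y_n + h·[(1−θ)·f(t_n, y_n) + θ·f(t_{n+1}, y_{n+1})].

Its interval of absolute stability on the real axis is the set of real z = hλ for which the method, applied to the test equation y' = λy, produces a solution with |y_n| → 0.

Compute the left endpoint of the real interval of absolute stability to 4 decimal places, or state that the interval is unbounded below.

Test eqn y'=λy, z=hλ:
  y_{n+1} = y_n + z·[5/8·y_n + 3/8·y_{n+1}] ⇒ (1 − 3/8z)y_{n+1} = (1 + 5/8z)y_n
  Hence R(z) = (1 + 5/8z)/(1 − 3/8z).

Need |R(x)|<1, x<0.
x=-0.56: |R|=0.5372
R=−1: 1+5/8x = −1+3/8x ⇒ -1/4x=2 ⇒ x=2/(-1/4)=-8.0000
Confirm numerically:
  x=-7.940: |R|=0.99623 <1
  x=-7.633: |R|=0.97625 <1
  x=-5.386: |R|=0.78359 <1
  x=-3.822: |R|=0.57074 <1
  x=-8.552: |R|=1.03280 >1
  x=-8.363: |R|=1.02194 >1
So |R|<1 on (-8.0000, 0).

z* = -8.0000.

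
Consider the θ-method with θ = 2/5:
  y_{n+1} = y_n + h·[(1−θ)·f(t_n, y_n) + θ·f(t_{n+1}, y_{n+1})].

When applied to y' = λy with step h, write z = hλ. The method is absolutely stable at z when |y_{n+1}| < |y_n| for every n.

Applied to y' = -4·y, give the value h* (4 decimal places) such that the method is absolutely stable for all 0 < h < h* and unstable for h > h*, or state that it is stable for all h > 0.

On y'=λy, z=hλ:
  y_{n+1} = y_n + z·[3/5·y_n + 2/5·y_{n+1}] ⇒ (1 − 2/5z)y_{n+1} = (1 + 3/5z)y_n
  R(z) = (1 + 3/5z)/(1 − 2/5z).

Need |R(x)|<1, x<0.
x=-1.38: |R|=0.1108
R=−1: 1+3/5x = −1+2/5x ⇒ -1/5x=2 ⇒ x=2/(-1/5)=-10.0000
Confirm numerically:
  x=-9.343: |R|=0.97226 <1
  x=-5.935: |R|=0.75904 <1
  x=-5.186: |R|=0.68683 <1
  x=-4.495: |R|=0.60650 <1
  x=-10.299: |R|=1.01168 >1
  x=-10.165: |R|=1.00651 >1
  x=-10.041: |R|=1.00163 >1
Stable set (-10.0000, 0).

(-10.0000,0); λ=-4 ⇒ h* = (10)/4 = 2.5000.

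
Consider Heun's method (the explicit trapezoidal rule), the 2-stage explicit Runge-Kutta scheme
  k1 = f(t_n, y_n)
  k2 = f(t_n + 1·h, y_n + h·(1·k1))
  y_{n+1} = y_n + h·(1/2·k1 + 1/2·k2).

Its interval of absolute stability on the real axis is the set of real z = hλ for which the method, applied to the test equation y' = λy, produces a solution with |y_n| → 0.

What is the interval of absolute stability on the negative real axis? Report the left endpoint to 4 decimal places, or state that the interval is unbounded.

On y'=λy, z=hλ:
  order 2, 2-stage ⇒ R(z)=1+z+z^2/2
  (e.g. R(-1.64)=0.70480, |R|=0.70480)

Need |R(x)|<1, x<0.
x=-1.64: |R|=0.7048
|R(-0.87)|=0.5085 |R(-0.8)|=0.5200 |R(-0.74)|=0.5338
Bisect:
  x_lo=-2.7749 |R|=2.0751  x_hi=-0.2225 |R|=0.8022
  mid=-1.49871 |R|=0.62436 →hi
  mid=-2.13679 |R|=1.14615 →lo
  mid=-1.81775 |R|=0.83436 →hi
  mid=-1.97727 |R|=0.97753 →hi
  mid=-2.05703 |R|=1.05866 →lo
  mid=-2.01715 |R|=1.01730 →lo
  mid=-1.99721 |R|=0.99722 →hi
  ...
  [-2.00002,-1.99986] ⇒ x*=-2.0000
So |R|<1 on (-2.0000, 0).

(-2.0000, 0).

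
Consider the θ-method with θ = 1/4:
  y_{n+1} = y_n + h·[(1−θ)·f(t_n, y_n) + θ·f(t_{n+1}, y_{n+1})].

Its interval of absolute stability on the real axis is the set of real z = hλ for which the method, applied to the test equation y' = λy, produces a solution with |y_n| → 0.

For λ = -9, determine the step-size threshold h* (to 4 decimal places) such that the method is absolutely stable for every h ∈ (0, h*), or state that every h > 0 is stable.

With y'=λy (z=hλ):
  y_{n+1} = y_n + z·[3/4·y_n + 1/4·y_{n+1}] ⇒ (1 − 1/4z)y_{n+1} = (1 + 3/4z)y_n
  ⇒ R(z) = (1 + 3/4z)/(1 − 1/4z).

Boundary: |R(x)|=1, x<0.
x=-1.67: |R|=0.1781
R=−1: 1+3/4x = −1+1/4x ⇒ -1/2x=2 ⇒ x=2/(-1/2)=-4.0000
Confirm numerically:
  x=-2.842: |R|=0.66150 <1
  x=-2.314: |R|=0.46595 <1
  x=-2.199: |R|=0.41894 <1
  x=-4.534: |R|=1.12515 >1
  x=-4.358: |R|=1.08567 >1
  x=-4.326: |R|=1.07831 >1
Interval (-4.0000, 0).

(-4.0000,0); λ=-9 ⇒ h* = (4)/9 = 0.4444.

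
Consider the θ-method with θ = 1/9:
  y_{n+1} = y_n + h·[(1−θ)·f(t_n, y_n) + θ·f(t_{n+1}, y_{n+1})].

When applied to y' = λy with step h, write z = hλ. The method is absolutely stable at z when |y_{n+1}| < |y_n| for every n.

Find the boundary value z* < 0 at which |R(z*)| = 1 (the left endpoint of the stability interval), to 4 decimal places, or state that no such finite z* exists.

z* = -2.5714.

On y'=λy, z=hλ:
  y_{n+1} = y_n + z·[8/9·y_n + 1/9·y_{n+1}] ⇒ (1 − 1/9z)y_{n+1} = (1 + 8/9z)y_n
  Hence R(z) = (1 + 8/9z)/(1 − 1/9z).

Solve |R(x)|<1 on ℝ⁻.
x=-0.93: |R|=0.1571
R=−1: 1+8/9x = −1+1/9x ⇒ -7/9x=2 ⇒ x=2/(-7/9)=-2.5714
Confirm numerically:
  x=-2.239: |R|=0.79295 <1
  x=-1.411: |R|=0.21977 <1
  x=-1.392: |R|=0.20554 <1
  x=-2.712: |R|=1.08402 >1
  x=-2.701: |R|=1.07751 >1
  x=-2.692: |R|=1.07219 >1
Interval (-2.5714, 0).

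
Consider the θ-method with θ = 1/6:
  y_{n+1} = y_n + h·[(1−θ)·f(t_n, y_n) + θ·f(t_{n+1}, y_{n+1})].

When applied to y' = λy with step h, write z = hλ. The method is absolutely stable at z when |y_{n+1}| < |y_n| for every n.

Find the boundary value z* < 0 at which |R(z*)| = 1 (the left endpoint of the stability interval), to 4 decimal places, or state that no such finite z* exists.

left endpoint -3.0000.

On y'=λy, z=hλ:
  y_{n+1} = y_n + z·[5/6·y_n + 1/6·y_{n+1}] ⇒ (1 − 1/6z)y_{n+1} = (1 + 5/6z)y_n
  Hence R(z) = (1 + 5/6z)/(1 − 1/6z).

Need |R(x)|<1, x<0.
x=-1.46: |R|=0.1743
R=−1: 1+5/6x = −1+1/6x ⇒ -2/3x=2 ⇒ x=2/(-2/3)=-3.0000
Confirm numerically:
  x=-2.787: |R|=0.90304 <1
  x=-2.767: |R|=0.89369 <1
  x=-1.988: |R|=0.49324 <1
  x=-1.808: |R|=0.38934 <1
  x=-3.455: |R|=1.19249 >1
  x=-3.254: |R|=1.10979 >1
  x=-3.076: |R|=1.03349 >1
So |R|<1 on (-3.0000, 0).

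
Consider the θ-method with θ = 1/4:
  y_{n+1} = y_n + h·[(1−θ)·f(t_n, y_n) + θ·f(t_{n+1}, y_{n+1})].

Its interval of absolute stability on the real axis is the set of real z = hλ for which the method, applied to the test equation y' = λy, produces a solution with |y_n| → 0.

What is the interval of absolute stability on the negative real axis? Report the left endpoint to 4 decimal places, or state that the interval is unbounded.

(-4.0000, 0).

Test eqn y'=λy, z=hλ:
  y_{n+1} = y_n + z·[3/4·y_n + 1/4·y_{n+1}] ⇒ (1 − 1/4z)y_{n+1} = (1 + 3/4z)y_n
  Hence R(z) = (1 + 3/4z)/(1 − 1/4z).

Need |R(x)|<1, x<0.
x=-1.03: |R|=0.1809
R=−1: 1+3/4x = −1+1/4x ⇒ -1/2x=2 ⇒ x=2/(-1/2)=-4.0000
Confirm numerically:
  x=-3.926: |R|=0.98133 <1
  x=-3.619: |R|=0.89999 <1
  x=-3.399: |R|=0.83755 <1
  x=-4.479: |R|=1.11299 >1
  x=-4.478: |R|=1.11276 >1
  x=-4.194: |R|=1.04735 >1
Stable set (-4.0000, 0).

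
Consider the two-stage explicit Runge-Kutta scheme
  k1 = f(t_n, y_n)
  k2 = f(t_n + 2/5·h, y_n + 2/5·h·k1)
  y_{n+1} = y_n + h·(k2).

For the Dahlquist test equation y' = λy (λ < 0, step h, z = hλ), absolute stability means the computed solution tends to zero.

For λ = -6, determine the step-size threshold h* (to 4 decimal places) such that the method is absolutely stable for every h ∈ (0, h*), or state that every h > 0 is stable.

(-2.5000,0); λ=-6 ⇒ h* = (5/2)/6 = 0.4167.

Test eqn y'=λy, z=hλ:
  k1=λy_n ⇒ h·k1=z·y_n;  k2=λ(1+2/5z)y_n ⇒ h·k2=z(1+2/5z)y_n
  y_{n+1}/y_n = 1 + z(1+2/5z) = 1 + z + 2/5z²
  ⇒ R(z) = 1 + z + 2/5z².

Boundary: |R(x)|=1, x<0.
x=-1.67: |R|=0.4456
R=1: x+2/5x²=0 ⇒ x=−5/2=-2.5000; min R=1−1/(4·2/5)=0.3750>−1
Confirm numerically:
  x=-2.403: |R|=0.90676 <1
  x=-2.339: |R|=0.84937 <1
  x=-2.290: |R|=0.80764 <1
  x=-1.942: |R|=0.56655 <1
  x=-3.044: |R|=1.66237 >1
  x=-2.676: |R|=1.18839 >1
  x=-2.526: |R|=1.02627 >1
So |R|<1 on (-2.5000, 0).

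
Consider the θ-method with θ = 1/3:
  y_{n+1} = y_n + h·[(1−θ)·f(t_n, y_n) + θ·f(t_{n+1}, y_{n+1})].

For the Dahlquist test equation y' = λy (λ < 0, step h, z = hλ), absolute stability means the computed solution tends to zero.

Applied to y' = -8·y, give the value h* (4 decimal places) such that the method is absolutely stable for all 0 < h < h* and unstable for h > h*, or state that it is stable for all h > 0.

Test eqn y'=λy, z=hλ:
  y_{n+1} = y_n + z·[2/3·y_n + 1/3·y_{n+1}] ⇒ (1 − 1/3z)y_{n+1} = (1 + 2/3z)y_n
  R(z) = (1 + 2/3z)/(1 − 1/3z).

Boundary: |R(x)|=1, x<0.
x=-1.46: |R|=0.0179
R=−1: 1+2/3x = −1+1/3x ⇒ -1/3x=2 ⇒ x=2/(-1/3)=-6.0000
Confirm numerically:
  x=-5.166: |R|=0.89787 <1
  x=-3.804: |R|=0.67725 <1
  x=-2.786: |R|=0.44452 <1
  x=-6.511: |R|=1.05373 >1
  x=-6.339: |R|=1.03630 >1
So |R|<1 on (-6.0000, 0).

(-6.0000,0); λ=-8 ⇒ h* = (6)/8 = 0.7500.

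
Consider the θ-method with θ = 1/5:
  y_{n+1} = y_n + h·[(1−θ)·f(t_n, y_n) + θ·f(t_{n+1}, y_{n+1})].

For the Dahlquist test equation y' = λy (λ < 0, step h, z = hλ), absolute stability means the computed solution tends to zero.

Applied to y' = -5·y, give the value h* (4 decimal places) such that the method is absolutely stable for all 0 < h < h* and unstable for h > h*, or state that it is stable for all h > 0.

On y'=λy, z=hλ:
  y_{n+1} = y_n + z·[4/5·y_n + 1/5·y_{n+1}] ⇒ (1 − 1/5z)y_{n+1} = (1 + 4/5z)y_n
  R(z) = (1 + 4/5z)/(1 − 1/5z).

Solve |R(x)|<1 on ℝ⁻.
x=-0.32: |R|=0.6992
R=−1: 1+4/5x = −1+1/5x ⇒ -3/5x=2 ⇒ x=2/(-3/5)=-3.3333
Confirm numerically:
  x=-2.387: |R|=0.61568 <1
  x=-1.965: |R|=0.41062 <1
  x=-1.731: |R|=0.28584 <1
  x=-3.789: |R|=1.15554 >1
  x=-3.558: |R|=1.07876 >1
So |R|<1 on (-3.3333, 0).

(-3.3333,0); λ=-5 ⇒ h* = (10/3)/5 = 0.6667.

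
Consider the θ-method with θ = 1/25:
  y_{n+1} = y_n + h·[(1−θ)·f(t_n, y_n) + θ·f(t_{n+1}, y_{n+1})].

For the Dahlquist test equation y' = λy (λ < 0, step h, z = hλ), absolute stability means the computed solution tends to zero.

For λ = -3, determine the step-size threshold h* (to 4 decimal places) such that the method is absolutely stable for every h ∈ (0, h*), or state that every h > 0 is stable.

With y'=λy (z=hλ):
  y_{n+1} = y_n + z·[24/25·y_n + 1/25·y_{n+1}] ⇒ (1 − 1/25z)y_{n+1} = (1 + 24/25z)y_n
  so R(z) = (1 + 24/25z)/(1 − 1/25z).

Solve |R(x)|<1 on ℝ⁻.
x=-1.42: |R|=0.3437
R=−1: 1+24/25x = −1+1/25x ⇒ -23/25x=2 ⇒ x=2/(-23/25)=-2.1739
Confirm numerically:
  x=-2.026: |R|=0.87412 <1
  x=-1.525: |R|=0.43732 <1
  x=-1.041: |R|=0.00061 <1
  x=-0.926: |R|=0.10707 <1
  x=-2.601: |R|=1.35589 >1
  x=-2.459: |R|=1.23879 >1
  x=-2.312: |R|=1.11629 >1
Stable set (-2.1739, 0).

(-2.1739,0); λ=-3 ⇒ h* = (50/23)/3 = 0.7246.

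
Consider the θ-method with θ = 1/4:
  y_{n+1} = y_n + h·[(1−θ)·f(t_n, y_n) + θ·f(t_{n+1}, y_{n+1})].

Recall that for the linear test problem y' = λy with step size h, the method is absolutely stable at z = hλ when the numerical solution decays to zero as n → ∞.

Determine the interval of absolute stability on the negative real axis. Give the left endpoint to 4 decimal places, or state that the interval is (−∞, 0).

(-4.0000, 0).

On y'=λy, z=hλ:
  y_{n+1} = y_n + z·[3/4·y_n + 1/4·y_{n+1}] ⇒ (1 − 1/4z)y_{n+1} = (1 + 3/4z)y_n
  ⇒ R(z) = (1 + 3/4z)/(1 − 1/4z).

Need |R(x)|<1, x<0.
x=-1.69: |R|=0.1880
R=−1: 1+3/4x = −1+1/4x ⇒ -1/2x=2 ⇒ x=2/(-1/2)=-4.0000
Confirm numerically:
  x=-2.831: |R|=0.65774 <1
  x=-2.254: |R|=0.44164 <1
  x=-2.042: |R|=0.35187 <1
  x=-4.306: |R|=1.07368 >1
  x=-4.246: |R|=1.05967 >1
Stable set (-4.0000, 0).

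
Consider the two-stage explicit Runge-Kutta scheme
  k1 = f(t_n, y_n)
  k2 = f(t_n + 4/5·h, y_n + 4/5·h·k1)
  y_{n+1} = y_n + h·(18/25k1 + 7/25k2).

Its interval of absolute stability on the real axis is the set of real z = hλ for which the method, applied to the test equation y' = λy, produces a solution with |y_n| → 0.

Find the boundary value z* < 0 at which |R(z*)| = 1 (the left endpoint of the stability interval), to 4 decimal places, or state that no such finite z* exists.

left endpoint -4.4643.

On y'=λy, z=hλ:
  k1=λy_n ⇒ h·k1=z·y_n;  k2=λ(1+4/5z)y_n ⇒ h·k2=z(1+4/5z)y_n
  y_{n+1}/y_n = 1 + 18/25z + 7/25z(1+4/5z) = 1 + z + 28/125z²
  Hence R(z) = 1 + z + 28/125z².

Boundary: |R(x)|=1, x<0.
x=-1.79: |R|=0.0723
R=1: x+28/125x²=0 ⇒ x=−125/28=-4.4643; min R=1−1/(4·28/125)=-0.1161>−1
Confirm numerically:
  x=-2.323: |R|=0.11422 <1
  x=-2.173: |R|=0.11529 <1
  x=-1.925: |R|=0.09494 <1
  x=-4.762: |R|=1.31757 >1
  x=-4.629: |R|=1.17079 >1
So |R|<1 on (-4.4643, 0).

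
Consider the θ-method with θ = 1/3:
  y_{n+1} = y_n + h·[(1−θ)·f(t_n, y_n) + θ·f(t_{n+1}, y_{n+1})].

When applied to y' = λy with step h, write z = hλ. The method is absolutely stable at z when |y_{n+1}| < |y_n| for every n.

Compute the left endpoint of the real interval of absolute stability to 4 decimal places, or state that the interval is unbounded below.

left endpoint -6.0000.

Set f=λy, z=hλ:
  y_{n+1} = y_n + z·[2/3·y_n + 1/3·y_{n+1}] ⇒ (1 − 1/3z)y_{n+1} = (1 + 2/3z)y_n
  ⇒ R(z) = (1 + 2/3z)/(1 − 1/3z).

Solve |R(x)|<1 on ℝ⁻.
x=-1.03: |R|=0.2333
R=−1: 1+2/3x = −1+1/3x ⇒ -1/3x=2 ⇒ x=2/(-1/3)=-6.0000
Confirm numerically:
  x=-5.416: |R|=0.93061 <1
  x=-4.325: |R|=0.77133 <1
  x=-2.774: |R|=0.44129 <1
  x=-6.496: |R|=1.05223 >1
  x=-6.487: |R|=1.05133 >1
  x=-6.433: |R|=1.04590 >1
So |R|<1 on (-6.0000, 0).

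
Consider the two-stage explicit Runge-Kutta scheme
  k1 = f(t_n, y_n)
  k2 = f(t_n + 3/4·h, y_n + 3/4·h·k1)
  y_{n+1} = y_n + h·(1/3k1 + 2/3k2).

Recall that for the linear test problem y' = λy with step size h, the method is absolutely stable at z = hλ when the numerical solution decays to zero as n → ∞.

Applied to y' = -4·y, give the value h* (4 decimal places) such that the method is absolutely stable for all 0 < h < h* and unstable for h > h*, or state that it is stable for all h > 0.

On y'=λy, z=hλ:
  k1=λy_n ⇒ h·k1=z·y_n;  k2=λ(1+3/4z)y_n ⇒ h·k2=z(1+3/4z)y_n
  y_{n+1}/y_n = 1 + 1/3z + 2/3z(1+3/4z) = 1 + z + 1/2z²
  so R(z) = 1 + z + 1/2z².

Need |R(x)|<1, x<0.
x=-1.72: |R|=0.7592
R=1: x+1/2x²=0 ⇒ x=−2=-2.0000; min R=1−1/(4·1/2)=0.5000>−1
Confirm numerically:
  x=-1.768: |R|=0.79491 <1
  x=-1.227: |R|=0.52576 <1
  x=-1.108: |R|=0.50583 <1
  x=-1.039: |R|=0.50076 <1
  x=-2.270: |R|=1.30645 >1
  x=-2.236: |R|=1.26385 >1
  x=-2.126: |R|=1.13394 >1
Stable set (-2.0000, 0).

(-2.0000,0); λ=-4 ⇒ h* = (2)/4 = 0.5000.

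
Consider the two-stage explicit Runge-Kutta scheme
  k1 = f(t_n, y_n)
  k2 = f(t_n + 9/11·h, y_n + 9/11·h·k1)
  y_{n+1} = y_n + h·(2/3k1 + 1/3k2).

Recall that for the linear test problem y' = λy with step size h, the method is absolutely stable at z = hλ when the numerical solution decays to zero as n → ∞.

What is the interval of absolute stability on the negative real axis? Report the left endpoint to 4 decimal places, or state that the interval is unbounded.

With y'=λy (z=hλ):
  k1=λy_n ⇒ h·k1=z·y_n;  k2=λ(1+9/11z)y_n ⇒ h·k2=z(1+9/11z)y_n
  y_{n+1}/y_n = 1 + 2/3z + 1/3z(1+9/11z) = 1 + z + 3/11z²
  so R(z) = 1 + z + 3/11z².

Find x<0 with |R(x)|<1.
x=-1.37: |R|=0.1419
R=1: x+3/11x²=0 ⇒ x=−11/3=-3.6667; min R=1−1/(4·3/11)=0.0833>−1
Confirm numerically:
  x=-3.385: |R|=0.73997 <1
  x=-3.192: |R|=0.58678 <1
  x=-1.501: |R|=0.11345 <1
  x=-4.119: |R|=1.50813 >1
  x=-3.900: |R|=1.24818 >1
So |R|<1 on (-3.6667, 0).

z∈(-3.6667,0).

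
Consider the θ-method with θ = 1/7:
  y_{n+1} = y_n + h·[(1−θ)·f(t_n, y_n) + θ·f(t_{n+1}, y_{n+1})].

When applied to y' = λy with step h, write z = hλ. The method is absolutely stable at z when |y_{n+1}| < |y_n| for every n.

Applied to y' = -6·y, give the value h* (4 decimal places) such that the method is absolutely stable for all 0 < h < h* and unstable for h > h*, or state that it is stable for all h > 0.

With y'=λy (z=hλ):
  y_{n+1} = y_n + z·[6/7·y_n + 1/7·y_{n+1}] ⇒ (1 − 1/7z)y_{n+1} = (1 + 6/7z)y_n
  R(z) = (1 + 6/7z)/(1 − 1/7z).

Need |R(x)|<1, x<0.
x=-1.2: |R|=0.0244
R=−1: 1+6/7x = −1+1/7x ⇒ -5/7x=2 ⇒ x=2/(-5/7)=-2.8000
Confirm numerically:
  x=-2.574: |R|=0.88197 <1
  x=-1.349: |R|=0.13103 <1
  x=-1.215: |R|=0.03530 <1
  x=-3.189: |R|=1.19089 >1
  x=-3.184: |R|=1.18853 >1
  x=-3.000: |R|=1.10000 >1
Stable set (-2.8000, 0).

(-2.8000,0); λ=-6 ⇒ h* = (14/5)/6 = 0.4667.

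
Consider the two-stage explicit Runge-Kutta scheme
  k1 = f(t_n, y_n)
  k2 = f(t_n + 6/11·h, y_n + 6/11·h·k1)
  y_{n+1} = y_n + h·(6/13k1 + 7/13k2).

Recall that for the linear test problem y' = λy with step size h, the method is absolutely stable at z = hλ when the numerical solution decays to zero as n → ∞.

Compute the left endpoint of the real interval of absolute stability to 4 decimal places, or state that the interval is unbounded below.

On y'=λy, z=hλ:
  k1=λy_n ⇒ h·k1=z·y_n;  k2=λ(1+6/11z)y_n ⇒ h·k2=z(1+6/11z)y_n
  y_{n+1}/y_n = 1 + 6/13z + 7/13z(1+6/11z) = 1 + z + 42/143z²
  R(z) = 1 + z + 42/143z².

Find x<0 with |R(x)|<1.
x=-0.91: |R|=0.3332
R=1: x+42/143x²=0 ⇒ x=−143/42=-3.4048; min R=1−1/(4·42/143)=0.1488>−1
Confirm numerically:
  x=-3.045: |R|=0.67825 <1
  x=-2.759: |R|=0.47672 <1
  x=-2.712: |R|=0.44819 <1
  x=-3.971: |R|=1.66041 >1
  x=-3.878: |R|=1.53901 >1
  x=-3.806: |R|=1.44852 >1
Stable set (-3.4048, 0).

left endpoint -3.4048.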